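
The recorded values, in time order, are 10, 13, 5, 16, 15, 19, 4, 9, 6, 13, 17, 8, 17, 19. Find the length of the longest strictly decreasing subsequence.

Let dp[i] be the longest strictly decreasing subsequence ending at i:
i:      1  2  3  4  5  6  7  8  9 10 11 12 13 14
a[i]:  10 13  5 16 15 19  4  9  6 13 17  8 17 19
dp:     1  1  2  1  2  1  3  3  4  3  2  4  2  1
Maximum is 4.

4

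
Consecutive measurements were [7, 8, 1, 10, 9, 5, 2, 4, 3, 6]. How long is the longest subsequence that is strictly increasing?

Track the smallest tail for each achievable length (strict):
7 → extends → [7]
8 → extends → [7, 8]
1 → replaces 7 → [1, 8]
10 → extends → [1, 8, 10]
9 → replaces 10 → [1, 8, 9]
5 → replaces 8 → [1, 5, 9]
2 → replaces 5 → [1, 2, 9]
4 → replaces 9 → [1, 2, 4]
3 → replaces 4 → [1, 2, 3]
6 → extends → [1, 2, 3, 6]
Four tails, so the longest strictly increasing subsequence has length 4 (e.g. 1, 2, 4, 6).

4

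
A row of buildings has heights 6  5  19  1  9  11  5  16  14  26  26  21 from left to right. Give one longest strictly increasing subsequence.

Patience tails give the LIS length; then backtrack through the dp parents:
6 → extends → [6]
5 → replaces 6 → [5]
19 → extends → [5, 19]
1 → replaces 5 → [1, 19]
9 → replaces 19 → [1, 9]
11 → extends → [1, 9, 11]
5 → replaces 9 → [1, 5, 11]
16 → extends → [1, 5, 11, 16]
14 → replaces 16 → [1, 5, 11, 14]
26 → extends → [1, 5, 11, 14, 26]
26 → already a tail → [1, 5, 11, 14, 26]
21 → replaces 26 → [1, 5, 11, 14, 21]
Length 5; one witness is 6, 9, 11, 16, 26.

6, 9, 11, 16, 26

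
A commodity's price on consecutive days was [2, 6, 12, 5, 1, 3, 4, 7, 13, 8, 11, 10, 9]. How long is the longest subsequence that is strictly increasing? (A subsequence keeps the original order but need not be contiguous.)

6

Let dp[i] be the length of the longest such subsequence ending at index i:
i:      1  2  3  4  5  6  7  8  9 10 11 12 13
a[i]:   2  6 12  5  1  3  4  7 13  8 11 10  9
dp:     1  2  3  2  1  2  3  4  5  5  6  6  6
Maximum dp value is 6.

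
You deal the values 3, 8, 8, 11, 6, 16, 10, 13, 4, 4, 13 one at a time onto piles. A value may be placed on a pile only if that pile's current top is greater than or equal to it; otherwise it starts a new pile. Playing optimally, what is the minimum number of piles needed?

Place each on the leftmost legal pile:
3 → new pile 1 (tops now [3])
8 → new pile 2 (tops now [3, 8])
8 → pile 2 (tops now [3, 8])
11 → new pile 3 (tops now [3, 8, 11])
6 → pile 2 (tops now [3, 6, 11])
16 → new pile 4 (tops now [3, 6, 11, 16])
10 → pile 3 (tops now [3, 6, 10, 16])
13 → pile 4 (tops now [3, 6, 10, 13])
4 → pile 2 (tops now [3, 4, 10, 13])
4 → pile 2 (tops now [3, 4, 10, 13])
13 → pile 4 (tops now [3, 4, 10, 13])
Four piles.

4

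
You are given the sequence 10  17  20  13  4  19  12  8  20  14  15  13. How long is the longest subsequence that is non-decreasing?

4

Let dp[i] be the length of the longest such subsequence ending at index i:
i:      1  2  3  4  5  6  7  8  9 10 11 12
a[i]:  10 17 20 13  4 19 12  8 20 14 15 13
dp:     1  2  3  2  1  3  2  2  4  3  4  3
Maximum dp value is 4.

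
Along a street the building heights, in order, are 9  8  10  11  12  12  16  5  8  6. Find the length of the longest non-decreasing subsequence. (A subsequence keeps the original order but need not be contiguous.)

6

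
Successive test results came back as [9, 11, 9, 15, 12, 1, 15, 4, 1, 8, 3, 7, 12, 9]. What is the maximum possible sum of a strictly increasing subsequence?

Let S[i] be the best sum of a strictly increasing subsequence ending at i:
i:      1  2  3  4  5  6  7  8  9 10 11 12 13 14
a[i]:   9 11  9 15 12  1 15  4  1  8  3  7 12  9
S:      9 20  9 35 32  1 47  5  1 13  4 12 32 22
Maximum is 47 (e.g. 9 + 11 + 12 + 15).

47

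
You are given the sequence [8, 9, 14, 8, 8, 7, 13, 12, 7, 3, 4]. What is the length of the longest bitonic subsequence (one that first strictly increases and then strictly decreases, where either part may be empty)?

7

inc[i] = longest strictly increasing subsequence ending at i; dec[i] = longest strictly decreasing subsequence starting at i:
i:      1  2  3  4  5  6  7  8  9 10 11
a[i]:   8  9 14  8  8  7 13 12  7  3  4
inc:    1  2  3  1  1  1  3  3  1  1  2
dec:    3  4  5  3  3  2  4  3  2  1  1
Best peak at i=3 (value 14): inc=3, dec=5, length 3+5−1 = 7.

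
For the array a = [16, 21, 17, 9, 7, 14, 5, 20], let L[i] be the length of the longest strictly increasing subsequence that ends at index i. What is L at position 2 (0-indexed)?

2

dp[i] = 1 + max{dp[j] : j<i, a[j]<a[i]} (or 1 if no such j):
i:      0  1  2  3  4  5  6  7
a[i]:  16 21 17  9  7 14  5 20
dp:     1  2  2  1  1  2  1  3
At index 2 the value is 2.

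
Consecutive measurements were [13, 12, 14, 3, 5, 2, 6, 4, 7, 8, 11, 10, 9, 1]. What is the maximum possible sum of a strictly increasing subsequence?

40

Let S[i] be the best sum of a strictly increasing subsequence ending at i:
i:      1  2  3  4  5  6  7  8  9 10 11 12 13 14
a[i]:  13 12 14  3  5  2  6  4  7  8 11 10  9  1
S:     13 12 27  3  8  2 14  7 21 29 40 39 38  1
Maximum is 40 (e.g. 3 + 5 + 6 + 7 + 8 + 11).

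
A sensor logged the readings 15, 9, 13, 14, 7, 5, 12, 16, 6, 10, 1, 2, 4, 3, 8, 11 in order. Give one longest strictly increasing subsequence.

Patience tails give the LIS length; then backtrack through the dp parents:
15 → extends → [15]
9 → replaces 15 → [9]
13 → extends → [9, 13]
14 → extends → [9, 13, 14]
7 → replaces 9 → [7, 13, 14]
5 → replaces 7 → [5, 13, 14]
12 → replaces 13 → [5, 12, 14]
16 → extends → [5, 12, 14, 16]
6 → replaces 12 → [5, 6, 14, 16]
10 → replaces 14 → [5, 6, 10, 16]
1 → replaces 5 → [1, 6, 10, 16]
2 → replaces 6 → [1, 2, 10, 16]
4 → replaces 10 → [1, 2, 4, 16]
3 → replaces 4 → [1, 2, 3, 16]
8 → replaces 16 → [1, 2, 3, 8]
11 → extends → [1, 2, 3, 8, 11]
Length 5; one witness is 1, 2, 4, 8, 11.

1, 2, 4, 8, 11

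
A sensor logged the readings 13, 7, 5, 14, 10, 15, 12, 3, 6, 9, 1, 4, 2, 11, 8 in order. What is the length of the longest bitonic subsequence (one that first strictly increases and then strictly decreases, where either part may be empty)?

inc[i] = longest strictly increasing subsequence ending at i; dec[i] = longest strictly decreasing subsequence starting at i:
i:      1  2  3  4  5  6  7  8  9 10 11 12 13 14 15
a[i]:  13  7  5 14 10 15 12  3  6  9  1  4  2 11  8
inc:    1  1  1  2  2  3  3  1  2  3  1  2  2  4  3
dec:    5  4  3  5  4  5  4  2  3  3  1  2  1  2  1
Best peak at i=6 (value 15): inc=3, dec=5, length 3+5−1 = 7.

7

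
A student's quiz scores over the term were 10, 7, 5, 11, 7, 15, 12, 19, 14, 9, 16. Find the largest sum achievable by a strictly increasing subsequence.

Let S[i] be the best sum of a strictly increasing subsequence ending at i:
i:      1  2  3  4  5  6  7  8  9 10 11
a[i]:  10  7  5 11  7 15 12 19 14  9 16
S:     10  7  5 21 12 36 33 55 47 21 63
Maximum is 63 (e.g. 10 + 11 + 12 + 14 + 16).

63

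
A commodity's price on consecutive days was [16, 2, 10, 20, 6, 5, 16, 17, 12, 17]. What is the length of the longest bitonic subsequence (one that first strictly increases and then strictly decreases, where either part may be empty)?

5

inc[i] = longest strictly increasing subsequence ending at i; dec[i] = longest strictly decreasing subsequence starting at i:
i:      1  2  3  4  5  6  7  8  9 10
a[i]:  16  2 10 20  6  5 16 17 12 17
inc:    1  1  2  3  2  2  3  4  3  4
dec:    4  1  3  3  2  1  2  2  1  1
Best peak at i=4 (value 20): inc=3, dec=3, length 3+3−1 = 5.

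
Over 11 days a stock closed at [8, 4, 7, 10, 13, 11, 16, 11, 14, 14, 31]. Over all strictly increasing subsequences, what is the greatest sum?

Let S[i] be the best sum of a strictly increasing subsequence ending at i:
i:      1  2  3  4  5  6  7  8  9 10 11
a[i]:   8  4  7 10 13 11 16 11 14 14 31
S:      8  4 11 21 34 32 50 32 48 48 81
Maximum is 81 (e.g. 4 + 7 + 10 + 13 + 16 + 31).

81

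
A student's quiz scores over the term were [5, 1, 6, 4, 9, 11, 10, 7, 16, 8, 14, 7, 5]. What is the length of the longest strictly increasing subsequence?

5

Let dp[i] be the length of the longest such subsequence ending at index i:
i:      1  2  3  4  5  6  7  8  9 10 11 12 13
a[i]:   5  1  6  4  9 11 10  7 16  8 14  7  5
dp:     1  1  2  2  3  4  4  3  5  4  5  3  3
Maximum dp value is 5.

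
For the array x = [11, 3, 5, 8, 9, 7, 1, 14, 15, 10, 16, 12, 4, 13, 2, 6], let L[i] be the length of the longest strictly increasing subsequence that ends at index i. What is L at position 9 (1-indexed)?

dp[i] = 1 + max{dp[j] : j<i, x[j]<x[i]} (or 1 if no such j):
i:      1  2  3  4  5  6  7  8  9 10 11 12 13 14 15 16
x[i]:  11  3  5  8  9  7  1 14 15 10 16 12  4 13  2  6
dp:     1  1  2  3  4  3  1  5  6  5  7  6  2  7  2  3
At index 9 the value is 6.

6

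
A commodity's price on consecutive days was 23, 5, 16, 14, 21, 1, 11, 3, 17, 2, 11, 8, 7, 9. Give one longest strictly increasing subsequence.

Patience tails give the LIS length; then backtrack through the dp parents:
23 → extends → [23]
5 → replaces 23 → [5]
16 → extends → [5, 16]
14 → replaces 16 → [5, 14]
21 → extends → [5, 14, 21]
1 → replaces 5 → [1, 14, 21]
11 → replaces 14 → [1, 11, 21]
3 → replaces 11 → [1, 3, 21]
17 → replaces 21 → [1, 3, 17]
2 → replaces 3 → [1, 2, 17]
11 → replaces 17 → [1, 2, 11]
8 → replaces 11 → [1, 2, 8]
7 → replaces 8 → [1, 2, 7]
9 → extends → [1, 2, 7, 9]
Length 4; one witness is 1, 3, 8, 9.

1, 3, 8, 9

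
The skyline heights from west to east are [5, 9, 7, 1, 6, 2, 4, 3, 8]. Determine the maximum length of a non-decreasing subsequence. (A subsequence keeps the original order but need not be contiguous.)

4

Track the smallest tail for each achievable length (allowing ties):
5 → extends → [5]
9 → extends → [5, 9]
7 → replaces 9 → [5, 7]
1 → replaces 5 → [1, 7]
6 → replaces 7 → [1, 6]
2 → replaces 6 → [1, 2]
4 → extends → [1, 2, 4]
3 → replaces 4 → [1, 2, 3]
8 → extends → [1, 2, 3, 8]
Four tails, so the longest non-decreasing subsequence has length 4 (e.g. 1, 2, 4, 8).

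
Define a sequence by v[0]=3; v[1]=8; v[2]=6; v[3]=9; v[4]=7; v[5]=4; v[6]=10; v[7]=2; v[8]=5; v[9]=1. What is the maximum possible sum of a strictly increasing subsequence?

Let S[i] be the best sum of a strictly increasing subsequence ending at i:
i:      0  1  2  3  4  5  6  7  8  9
v[i]:   3  8  6  9  7  4 10  2  5  1
S:      3 11  9 20 16  7 30  2 12  1
Maximum is 30 (e.g. 3 + 8 + 9 + 10).

30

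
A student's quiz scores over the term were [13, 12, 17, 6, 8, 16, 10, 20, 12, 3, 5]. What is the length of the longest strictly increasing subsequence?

Track the smallest tail for each achievable length (strict):
13 → extends → [13]
12 → replaces 13 → [12]
17 → extends → [12, 17]
6 → replaces 12 → [6, 17]
8 → replaces 17 → [6, 8]
16 → extends → [6, 8, 16]
10 → replaces 16 → [6, 8, 10]
20 → extends → [6, 8, 10, 20]
12 → replaces 20 → [6, 8, 10, 12]
3 → replaces 6 → [3, 8, 10, 12]
5 → replaces 8 → [3, 5, 10, 12]
Four tails, so the longest strictly increasing subsequence has length 4 (e.g. 6, 8, 16, 20).

4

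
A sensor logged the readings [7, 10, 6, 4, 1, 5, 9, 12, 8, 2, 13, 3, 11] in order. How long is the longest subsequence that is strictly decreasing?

4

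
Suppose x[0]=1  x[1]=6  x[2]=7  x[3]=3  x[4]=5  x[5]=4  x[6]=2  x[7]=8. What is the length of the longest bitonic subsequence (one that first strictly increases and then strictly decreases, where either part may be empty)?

inc[i] = longest strictly increasing subsequence ending at i; dec[i] = longest strictly decreasing subsequence starting at i:
i:     0 1 2 3 4 5 6 7
x[i]:  1 6 7 3 5 4 2 8
inc:   1 2 3 2 3 3 2 4
dec:   1 4 4 2 3 2 1 1
Best peak at i=2 (value 7): inc=3, dec=4, length 3+4−1 = 6.

6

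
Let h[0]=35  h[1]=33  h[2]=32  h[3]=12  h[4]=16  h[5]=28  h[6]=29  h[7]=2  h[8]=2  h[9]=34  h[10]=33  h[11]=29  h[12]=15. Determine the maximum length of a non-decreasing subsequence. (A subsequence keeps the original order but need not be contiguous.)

5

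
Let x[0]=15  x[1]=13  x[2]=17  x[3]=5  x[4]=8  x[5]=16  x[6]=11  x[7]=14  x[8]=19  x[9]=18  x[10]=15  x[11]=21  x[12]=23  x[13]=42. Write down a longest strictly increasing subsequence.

Patience tails give the LIS length; then backtrack through the dp parents:
15 → extends → [15]
13 → replaces 15 → [13]
17 → extends → [13, 17]
5 → replaces 13 → [5, 17]
8 → replaces 17 → [5, 8]
16 → extends → [5, 8, 16]
11 → replaces 16 → [5, 8, 11]
14 → extends → [5, 8, 11, 14]
19 → extends → [5, 8, 11, 14, 19]
18 → replaces 19 → [5, 8, 11, 14, 18]
15 → replaces 18 → [5, 8, 11, 14, 15]
21 → extends → [5, 8, 11, 14, 15, 21]
23 → extends → [5, 8, 11, 14, 15, 21, 23]
42 → extends → [5, 8, 11, 14, 15, 21, 23, 42]
Length 8; one witness is 5, 8, 11, 14, 19, 21, 23, 42.

5, 8, 11, 14, 19, 21, 23, 42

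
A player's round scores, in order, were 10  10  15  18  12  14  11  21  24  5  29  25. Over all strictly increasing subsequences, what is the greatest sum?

Let S[i] be the best sum of a strictly increasing subsequence ending at i:
i:       1   2   3   4   5   6   7   8   9  10  11  12
a[i]:   10  10  15  18  12  14  11  21  24   5  29  25
S:      10  10  25  43  22  36  21  64  88   5 117 113
Maximum is 117 (e.g. 10 + 15 + 18 + 21 + 24 + 29).

117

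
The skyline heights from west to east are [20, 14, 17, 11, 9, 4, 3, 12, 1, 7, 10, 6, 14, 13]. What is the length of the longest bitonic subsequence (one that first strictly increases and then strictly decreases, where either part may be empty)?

7

inc[i] = longest strictly increasing subsequence ending at i; dec[i] = longest strictly decreasing subsequence starting at i:
i:      1  2  3  4  5  6  7  8  9 10 11 12 13 14
a[i]:  20 14 17 11  9  4  3 12  1  7 10  6 14 13
inc:    1  1  2  1  1  1  1  2  1  2  3  2  4  4
dec:    7  6  6  5  4  3  2  3  1  2  2  1  2  1
Best peak at i=1 (value 20): inc=1, dec=7, length 1+7−1 = 7.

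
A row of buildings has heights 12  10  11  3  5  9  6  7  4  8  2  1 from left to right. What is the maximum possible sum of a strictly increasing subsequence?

Let S[i] be the best sum of a strictly increasing subsequence ending at i:
i:      1  2  3  4  5  6  7  8  9 10 11 12
a[i]:  12 10 11  3  5  9  6  7  4  8  2  1
S:     12 10 21  3  8 17 14 21  7 29  2  1
Maximum is 29 (e.g. 3 + 5 + 6 + 7 + 8).

29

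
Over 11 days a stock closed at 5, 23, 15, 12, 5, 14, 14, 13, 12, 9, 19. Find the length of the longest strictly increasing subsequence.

4

Let dp[i] be the length of the longest such subsequence ending at index i:
i:      1  2  3  4  5  6  7  8  9 10 11
a[i]:   5 23 15 12  5 14 14 13 12  9 19
dp:     1  2  2  2  1  3  3  3  2  2  4
Maximum dp value is 4.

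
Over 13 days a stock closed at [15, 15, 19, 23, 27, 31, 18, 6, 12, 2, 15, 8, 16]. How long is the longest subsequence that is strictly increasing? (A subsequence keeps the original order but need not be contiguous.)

Track the smallest tail for each achievable length (strict):
15 → extends → [15]
15 → already a tail → [15]
19 → extends → [15, 19]
23 → extends → [15, 19, 23]
27 → extends → [15, 19, 23, 27]
31 → extends → [15, 19, 23, 27, 31]
18 → replaces 19 → [15, 18, 23, 27, 31]
6 → replaces 15 → [6, 18, 23, 27, 31]
12 → replaces 18 → [6, 12, 23, 27, 31]
2 → replaces 6 → [2, 12, 23, 27, 31]
15 → replaces 23 → [2, 12, 15, 27, 31]
8 → replaces 12 → [2, 8, 15, 27, 31]
16 → replaces 27 → [2, 8, 15, 16, 31]
Five tails, so the longest strictly increasing subsequence has length 5 (e.g. 15, 19, 23, 27, 31).

5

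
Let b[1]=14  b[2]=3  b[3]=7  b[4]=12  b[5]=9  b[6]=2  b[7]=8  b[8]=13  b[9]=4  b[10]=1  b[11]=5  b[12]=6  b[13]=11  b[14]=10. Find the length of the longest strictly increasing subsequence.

5

Let dp[i] be the length of the longest such subsequence ending at index i:
i:      1  2  3  4  5  6  7  8  9 10 11 12 13 14
b[i]:  14  3  7 12  9  2  8 13  4  1  5  6 11 10
dp:     1  1  2  3  3  1  3  4  2  1  3  4  5  5
Maximum dp value is 5.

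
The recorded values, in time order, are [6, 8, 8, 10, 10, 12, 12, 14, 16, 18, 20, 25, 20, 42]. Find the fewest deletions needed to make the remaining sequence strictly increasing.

4

Fewest deletions = n − (longest strictly increasing subsequence).
Patience tails:
6 → extends → [6]
8 → extends → [6, 8]
8 → already a tail → [6, 8]
10 → extends → [6, 8, 10]
10 → already a tail → [6, 8, 10]
12 → extends → [6, 8, 10, 12]
12 → already a tail → [6, 8, 10, 12]
14 → extends → [6, 8, 10, 12, 14]
16 → extends → [6, 8, 10, 12, 14, 16]
18 → extends → [6, 8, 10, 12, 14, 16, 18]
20 → extends → [6, 8, 10, 12, 14, 16, 18, 20]
25 → extends → [6, 8, 10, 12, 14, 16, 18, 20, 25]
20 → already a tail → [6, 8, 10, 12, 14, 16, 18, 20, 25]
42 → extends → [6, 8, 10, 12, 14, 16, 18, 20, 25, 42]
Longest strictly increasing subsequence has length 10, so deletions = 14 − 10 = 4.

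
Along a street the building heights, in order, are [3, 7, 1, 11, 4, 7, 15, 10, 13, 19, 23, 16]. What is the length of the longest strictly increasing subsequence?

Track the smallest tail for each achievable length (strict):
3 → extends → [3]
7 → extends → [3, 7]
1 → replaces 3 → [1, 7]
11 → extends → [1, 7, 11]
4 → replaces 7 → [1, 4, 11]
7 → replaces 11 → [1, 4, 7]
15 → extends → [1, 4, 7, 15]
10 → replaces 15 → [1, 4, 7, 10]
13 → extends → [1, 4, 7, 10, 13]
19 → extends → [1, 4, 7, 10, 13, 19]
23 → extends → [1, 4, 7, 10, 13, 19, 23]
16 → replaces 19 → [1, 4, 7, 10, 13, 16, 23]
Seven tails, so the longest strictly increasing subsequence has length 7 (e.g. 3, 4, 7, 10, 13, 19, 23).

7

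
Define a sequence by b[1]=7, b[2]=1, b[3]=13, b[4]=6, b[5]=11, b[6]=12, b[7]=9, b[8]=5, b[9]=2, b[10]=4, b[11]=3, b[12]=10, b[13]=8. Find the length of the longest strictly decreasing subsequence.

Let dp[i] be the longest strictly decreasing subsequence ending at i:
i:      1  2  3  4  5  6  7  8  9 10 11 12 13
b[i]:   7  1 13  6 11 12  9  5  2  4  3 10  8
dp:     1  2  1  2  2  2  3  4  5  5  6  3  4
Maximum is 6.

6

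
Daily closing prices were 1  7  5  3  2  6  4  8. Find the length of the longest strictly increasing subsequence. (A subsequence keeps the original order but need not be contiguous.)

4

Track the smallest tail for each achievable length (strict):
1 → extends → [1]
7 → extends → [1, 7]
5 → replaces 7 → [1, 5]
3 → replaces 5 → [1, 3]
2 → replaces 3 → [1, 2]
6 → extends → [1, 2, 6]
4 → replaces 6 → [1, 2, 4]
8 → extends → [1, 2, 4, 8]
Four tails, so the longest strictly increasing subsequence has length 4 (e.g. 1, 5, 6, 8).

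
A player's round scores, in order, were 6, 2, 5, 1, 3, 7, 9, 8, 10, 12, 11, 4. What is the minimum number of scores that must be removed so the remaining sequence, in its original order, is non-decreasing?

Fewest deletions = n − (longest non-decreasing subsequence).
Patience tails:
6 → extends → [6]
2 → replaces 6 → [2]
5 → extends → [2, 5]
1 → replaces 2 → [1, 5]
3 → replaces 5 → [1, 3]
7 → extends → [1, 3, 7]
9 → extends → [1, 3, 7, 9]
8 → replaces 9 → [1, 3, 7, 8]
10 → extends → [1, 3, 7, 8, 10]
12 → extends → [1, 3, 7, 8, 10, 12]
11 → replaces 12 → [1, 3, 7, 8, 10, 11]
4 → replaces 7 → [1, 3, 4, 8, 10, 11]
Longest non-decreasing subsequence has length 6, so deletions = 12 − 6 = 6.

6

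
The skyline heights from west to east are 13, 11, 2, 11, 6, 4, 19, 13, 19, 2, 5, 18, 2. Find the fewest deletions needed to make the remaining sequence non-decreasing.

Fewest deletions = n − (longest non-decreasing subsequence).
i:      1  2  3  4  5  6  7  8  9 10 11 12 13
a[i]:  13 11  2 11  6  4 19 13 19  2  5 18  2
dp:     1  1  1  2  2  2  3  3  4  2  3  4  3
max dp = 4, so deletions = 13 − 4 = 9.

9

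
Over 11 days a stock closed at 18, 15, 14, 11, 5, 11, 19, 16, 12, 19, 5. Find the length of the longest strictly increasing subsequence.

4

Let dp[i] be the length of the longest such subsequence ending at index i:
i:      1  2  3  4  5  6  7  8  9 10 11
a[i]:  18 15 14 11  5 11 19 16 12 19  5
dp:     1  1  1  1  1  2  3  3  3  4  1
Maximum dp value is 4.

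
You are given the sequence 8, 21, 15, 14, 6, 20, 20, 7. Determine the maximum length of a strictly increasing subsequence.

Let dp[i] be the length of the longest such subsequence ending at index i:
i:      1  2  3  4  5  6  7  8
a[i]:   8 21 15 14  6 20 20  7
dp:     1  2  2  2  1  3  3  2
Maximum dp value is 3.

3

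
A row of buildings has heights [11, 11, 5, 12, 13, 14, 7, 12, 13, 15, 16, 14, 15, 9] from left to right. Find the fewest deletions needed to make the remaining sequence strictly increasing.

Fewest deletions = n − (longest strictly increasing subsequence).
i:      1  2  3  4  5  6  7  8  9 10 11 12 13 14
a[i]:  11 11  5 12 13 14  7 12 13 15 16 14 15  9
dp:     1  1  1  2  3  4  2  3  4  5  6  5  6  3
max dp = 6, so deletions = 14 − 6 = 8.

8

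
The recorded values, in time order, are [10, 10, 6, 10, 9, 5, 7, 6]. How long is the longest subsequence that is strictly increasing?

2

Track the smallest tail for each achievable length (strict):
10 → extends → [10]
10 → already a tail → [10]
6 → replaces 10 → [6]
10 → extends → [6, 10]
9 → replaces 10 → [6, 9]
5 → replaces 6 → [5, 9]
7 → replaces 9 → [5, 7]
6 → replaces 7 → [5, 6]
Two tails, so the longest strictly increasing subsequence has length 2 (e.g. 6, 10).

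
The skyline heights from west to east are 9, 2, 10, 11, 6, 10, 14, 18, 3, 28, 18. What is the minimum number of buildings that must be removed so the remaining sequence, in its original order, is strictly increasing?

Fewest deletions = n − (longest strictly increasing subsequence).
i:      1  2  3  4  5  6  7  8  9 10 11
a[i]:   9  2 10 11  6 10 14 18  3 28 18
dp:     1  1  2  3  2  3  4  5  2  6  5
max dp = 6, so deletions = 11 − 6 = 5.

5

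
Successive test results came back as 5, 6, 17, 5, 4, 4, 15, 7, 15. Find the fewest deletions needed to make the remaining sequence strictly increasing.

Fewest deletions = n − (longest strictly increasing subsequence).
Patience tails:
5 → extends → [5]
6 → extends → [5, 6]
17 → extends → [5, 6, 17]
5 → already a tail → [5, 6, 17]
4 → replaces 5 → [4, 6, 17]
4 → already a tail → [4, 6, 17]
15 → replaces 17 → [4, 6, 15]
7 → replaces 15 → [4, 6, 7]
15 → extends → [4, 6, 7, 15]
Longest strictly increasing subsequence has length 4, so deletions = 9 − 4 = 5.

5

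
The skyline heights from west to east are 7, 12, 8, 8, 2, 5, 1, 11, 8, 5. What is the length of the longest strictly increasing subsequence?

3

Track the smallest tail for each achievable length (strict):
7 → extends → [7]
12 → extends → [7, 12]
8 → replaces 12 → [7, 8]
8 → already a tail → [7, 8]
2 → replaces 7 → [2, 8]
5 → replaces 8 → [2, 5]
1 → replaces 2 → [1, 5]
11 → extends → [1, 5, 11]
8 → replaces 11 → [1, 5, 8]
5 → already a tail → [1, 5, 8]
Three tails, so the longest strictly increasing subsequence has length 3 (e.g. 7, 8, 11).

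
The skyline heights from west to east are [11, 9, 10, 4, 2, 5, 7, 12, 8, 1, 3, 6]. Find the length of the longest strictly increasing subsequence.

Track the smallest tail for each achievable length (strict):
11 → extends → [11]
9 → replaces 11 → [9]
10 → extends → [9, 10]
4 → replaces 9 → [4, 10]
2 → replaces 4 → [2, 10]
5 → replaces 10 → [2, 5]
7 → extends → [2, 5, 7]
12 → extends → [2, 5, 7, 12]
8 → replaces 12 → [2, 5, 7, 8]
1 → replaces 2 → [1, 5, 7, 8]
3 → replaces 5 → [1, 3, 7, 8]
6 → replaces 7 → [1, 3, 6, 8]
Four tails, so the longest strictly increasing subsequence has length 4 (e.g. 4, 5, 7, 12).

4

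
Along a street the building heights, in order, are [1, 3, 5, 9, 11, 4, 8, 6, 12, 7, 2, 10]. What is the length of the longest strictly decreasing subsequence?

4

Negate each value so 'decreasing' becomes 'increasing', then run patience tails on the negated sequence:
-1 → extends → [-1]
-3 → replaces -1 → [-3]
-5 → replaces -3 → [-5]
-9 → replaces -5 → [-9]
-11 → replaces -9 → [-11]
-4 → extends → [-11, -4]
-8 → replaces -4 → [-11, -8]
-6 → extends → [-11, -8, -6]
-12 → replaces -11 → [-12, -8, -6]
-7 → replaces -6 → [-12, -8, -7]
-2 → extends → [-12, -8, -7, -2]
-10 → replaces -8 → [-12, -10, -7, -2]
Four tails, so the longest strictly decreasing subsequence of the original has length 4.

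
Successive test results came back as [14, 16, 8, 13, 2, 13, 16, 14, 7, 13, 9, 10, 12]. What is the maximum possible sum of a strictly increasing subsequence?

Let S[i] be the best sum of a strictly increasing subsequence ending at i:
i:      1  2  3  4  5  6  7  8  9 10 11 12 13
a[i]:  14 16  8 13  2 13 16 14  7 13  9 10 12
S:     14 30  8 21  2 21 37 35  9 22 18 28 40
Maximum is 40 (e.g. 2 + 7 + 9 + 10 + 12).

40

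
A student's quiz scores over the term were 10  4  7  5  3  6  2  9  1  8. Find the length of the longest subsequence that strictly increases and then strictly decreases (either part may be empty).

inc[i] = longest strictly increasing subsequence ending at i; dec[i] = longest strictly decreasing subsequence starting at i:
i:      1  2  3  4  5  6  7  8  9 10
a[i]:  10  4  7  5  3  6  2  9  1  8
inc:    1  1  2  2  1  3  1  4  1  4
dec:    6  4  5  4  3  3  2  2  1  1
Best peak at i=1 (value 10): inc=1, dec=6, length 1+6−1 = 6.

6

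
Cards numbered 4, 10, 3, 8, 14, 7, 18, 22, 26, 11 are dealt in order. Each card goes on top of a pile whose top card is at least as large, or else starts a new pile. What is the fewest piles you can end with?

Place each on the leftmost legal pile:
4 → new pile 1 (tops now [4])
10 → new pile 2 (tops now [4, 10])
3 → pile 1 (tops now [3, 10])
8 → pile 2 (tops now [3, 8])
14 → new pile 3 (tops now [3, 8, 14])
7 → pile 2 (tops now [3, 7, 14])
18 → new pile 4 (tops now [3, 7, 14, 18])
22 → new pile 5 (tops now [3, 7, 14, 18, 22])
26 → new pile 6 (tops now [3, 7, 14, 18, 22, 26])
11 → pile 3 (tops now [3, 7, 11, 18, 22, 26])
Six piles.

6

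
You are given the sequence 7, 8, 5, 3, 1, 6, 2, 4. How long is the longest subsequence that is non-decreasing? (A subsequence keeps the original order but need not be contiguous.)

Let dp[i] be the length of the longest such subsequence ending at index i:
i:     1 2 3 4 5 6 7 8
a[i]:  7 8 5 3 1 6 2 4
dp:    1 2 1 1 1 2 2 3
Maximum dp value is 3.

3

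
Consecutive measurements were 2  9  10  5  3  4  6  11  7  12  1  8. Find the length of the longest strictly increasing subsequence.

Track the smallest tail for each achievable length (strict):
2 → extends → [2]
9 → extends → [2, 9]
10 → extends → [2, 9, 10]
5 → replaces 9 → [2, 5, 10]
3 → replaces 5 → [2, 3, 10]
4 → replaces 10 → [2, 3, 4]
6 → extends → [2, 3, 4, 6]
11 → extends → [2, 3, 4, 6, 11]
7 → replaces 11 → [2, 3, 4, 6, 7]
12 → extends → [2, 3, 4, 6, 7, 12]
1 → replaces 2 → [1, 3, 4, 6, 7, 12]
8 → replaces 12 → [1, 3, 4, 6, 7, 8]
Six tails, so the longest strictly increasing subsequence has length 6 (e.g. 2, 3, 4, 6, 11, 12).

6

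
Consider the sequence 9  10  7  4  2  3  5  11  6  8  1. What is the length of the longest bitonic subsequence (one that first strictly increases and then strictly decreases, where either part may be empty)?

6

inc[i] = longest strictly increasing subsequence ending at i; dec[i] = longest strictly decreasing subsequence starting at i:
i:      1  2  3  4  5  6  7  8  9 10 11
a[i]:   9 10  7  4  2  3  5 11  6  8  1
inc:    1  2  1  1  1  2  3  4  4  5  1
dec:    5  5  4  3  2  2  2  3  2  2  1
Best peak at i=2 (value 10): inc=2, dec=5, length 2+5−1 = 6.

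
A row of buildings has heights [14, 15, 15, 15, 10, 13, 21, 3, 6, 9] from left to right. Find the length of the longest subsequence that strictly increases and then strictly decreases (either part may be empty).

4

inc[i] = longest strictly increasing subsequence ending at i; dec[i] = longest strictly decreasing subsequence starting at i:
i:      1  2  3  4  5  6  7  8  9 10
a[i]:  14 15 15 15 10 13 21  3  6  9
inc:    1  2  2  2  1  2  3  1  2  3
dec:    3  3  3  3  2  2  2  1  1  1
Best peak at i=2 (value 15): inc=2, dec=3, length 2+3−1 = 4.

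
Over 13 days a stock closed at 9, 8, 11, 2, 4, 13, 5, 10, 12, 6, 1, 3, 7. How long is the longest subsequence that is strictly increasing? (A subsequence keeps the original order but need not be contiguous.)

5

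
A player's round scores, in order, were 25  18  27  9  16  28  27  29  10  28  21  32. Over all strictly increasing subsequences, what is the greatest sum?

Let S[i] be the best sum of a strictly increasing subsequence ending at i:
i:       1   2   3   4   5   6   7   8   9  10  11  12
a[i]:   25  18  27   9  16  28  27  29  10  28  21  32
S:      25  18  52   9  25  80  52 109  19  80  46 141
Maximum is 141 (e.g. 25 + 27 + 28 + 29 + 32).

141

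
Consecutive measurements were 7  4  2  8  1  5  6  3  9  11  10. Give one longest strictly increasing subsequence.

Patience tails give the LIS length; then backtrack through the dp parents:
7 → extends → [7]
4 → replaces 7 → [4]
2 → replaces 4 → [2]
8 → extends → [2, 8]
1 → replaces 2 → [1, 8]
5 → replaces 8 → [1, 5]
6 → extends → [1, 5, 6]
3 → replaces 5 → [1, 3, 6]
9 → extends → [1, 3, 6, 9]
11 → extends → [1, 3, 6, 9, 11]
10 → replaces 11 → [1, 3, 6, 9, 10]
Length 5; one witness is 4, 5, 6, 9, 11.

4, 5, 6, 9, 11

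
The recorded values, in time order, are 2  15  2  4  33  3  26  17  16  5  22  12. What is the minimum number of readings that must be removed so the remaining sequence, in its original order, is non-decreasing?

7

Fewest deletions = n − (longest non-decreasing subsequence).
Patience tails:
2 → extends → [2]
15 → extends → [2, 15]
2 → replaces 15 → [2, 2]
4 → extends → [2, 2, 4]
33 → extends → [2, 2, 4, 33]
3 → replaces 4 → [2, 2, 3, 33]
26 → replaces 33 → [2, 2, 3, 26]
17 → replaces 26 → [2, 2, 3, 17]
16 → replaces 17 → [2, 2, 3, 16]
5 → replaces 16 → [2, 2, 3, 5]
22 → extends → [2, 2, 3, 5, 22]
12 → replaces 22 → [2, 2, 3, 5, 12]
Longest non-decreasing subsequence has length 5, so deletions = 12 − 5 = 7.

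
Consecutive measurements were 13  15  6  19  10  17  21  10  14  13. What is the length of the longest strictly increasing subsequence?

Let dp[i] be the length of the longest such subsequence ending at index i:
i:      1  2  3  4  5  6  7  8  9 10
a[i]:  13 15  6 19 10 17 21 10 14 13
dp:     1  2  1  3  2  3  4  2  3  3
Maximum dp value is 4.

4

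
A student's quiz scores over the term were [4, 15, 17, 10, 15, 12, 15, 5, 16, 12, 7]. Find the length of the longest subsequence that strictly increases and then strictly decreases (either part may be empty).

7

inc[i] = longest strictly increasing subsequence ending at i; dec[i] = longest strictly decreasing subsequence starting at i:
i:      1  2  3  4  5  6  7  8  9 10 11
a[i]:   4 15 17 10 15 12 15  5 16 12  7
inc:    1  2  3  2  3  3  4  2  5  3  3
dec:    1  3  4  2  3  2  3  1  3  2  1
Best peak at i=9 (value 16): inc=5, dec=3, length 5+3−1 = 7.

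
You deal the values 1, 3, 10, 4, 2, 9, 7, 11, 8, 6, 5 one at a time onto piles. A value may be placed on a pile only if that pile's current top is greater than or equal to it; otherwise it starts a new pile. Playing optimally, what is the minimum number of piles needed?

5

Place each on the leftmost legal pile:
1 → new pile 1 (tops now [1])
3 → new pile 2 (tops now [1, 3])
10 → new pile 3 (tops now [1, 3, 10])
4 → pile 3 (tops now [1, 3, 4])
2 → pile 2 (tops now [1, 2, 4])
9 → new pile 4 (tops now [1, 2, 4, 9])
7 → pile 4 (tops now [1, 2, 4, 7])
11 → new pile 5 (tops now [1, 2, 4, 7, 11])
8 → pile 5 (tops now [1, 2, 4, 7, 8])
6 → pile 4 (tops now [1, 2, 4, 6, 8])
5 → pile 4 (tops now [1, 2, 4, 5, 8])
Five piles.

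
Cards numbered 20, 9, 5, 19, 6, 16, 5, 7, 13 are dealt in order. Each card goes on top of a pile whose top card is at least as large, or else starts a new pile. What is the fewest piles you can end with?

4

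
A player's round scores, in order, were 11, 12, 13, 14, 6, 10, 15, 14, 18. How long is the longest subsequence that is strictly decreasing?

Negate each value so 'decreasing' becomes 'increasing', then run patience tails on the negated sequence:
-11 → extends → [-11]
-12 → replaces -11 → [-12]
-13 → replaces -12 → [-13]
-14 → replaces -13 → [-14]
-6 → extends → [-14, -6]
-10 → replaces -6 → [-14, -10]
-15 → replaces -14 → [-15, -10]
-14 → replaces -10 → [-15, -14]
-18 → replaces -15 → [-18, -14]
Two tails, so the longest strictly decreasing subsequence of the original has length 2.

2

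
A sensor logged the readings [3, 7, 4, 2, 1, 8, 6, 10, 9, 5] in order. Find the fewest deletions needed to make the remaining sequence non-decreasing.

6

Fewest deletions = n − (longest non-decreasing subsequence).
i:      1  2  3  4  5  6  7  8  9 10
a[i]:   3  7  4  2  1  8  6 10  9  5
dp:     1  2  2  1  1  3  3  4  4  3
max dp = 4, so deletions = 10 − 4 = 6.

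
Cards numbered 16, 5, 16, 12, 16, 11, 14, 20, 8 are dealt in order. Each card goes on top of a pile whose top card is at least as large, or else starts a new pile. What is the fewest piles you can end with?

Place each on the leftmost legal pile:
16 → new pile 1 (tops now [16])
5 → pile 1 (tops now [5])
16 → new pile 2 (tops now [5, 16])
12 → pile 2 (tops now [5, 12])
16 → new pile 3 (tops now [5, 12, 16])
11 → pile 2 (tops now [5, 11, 16])
14 → pile 3 (tops now [5, 11, 14])
20 → new pile 4 (tops now [5, 11, 14, 20])
8 → pile 2 (tops now [5, 8, 14, 20])
Four piles.

4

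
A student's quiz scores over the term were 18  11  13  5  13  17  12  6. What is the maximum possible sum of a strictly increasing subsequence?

41

Let S[i] be the best sum of a strictly increasing subsequence ending at i:
i:      1  2  3  4  5  6  7  8
a[i]:  18 11 13  5 13 17 12  6
S:     18 11 24  5 24 41 23 11
Maximum is 41 (e.g. 11 + 13 + 17).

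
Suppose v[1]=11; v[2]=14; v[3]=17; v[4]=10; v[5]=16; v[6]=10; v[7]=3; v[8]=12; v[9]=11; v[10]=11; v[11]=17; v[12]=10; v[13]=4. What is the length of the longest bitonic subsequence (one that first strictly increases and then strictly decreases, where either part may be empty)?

inc[i] = longest strictly increasing subsequence ending at i; dec[i] = longest strictly decreasing subsequence starting at i:
i:      1  2  3  4  5  6  7  8  9 10 11 12 13
v[i]:  11 14 17 10 16 10  3 12 11 11 17 10  4
inc:    1  2  3  1  3  1  1  2  2  2  4  2  2
dec:    3  5  6  2  5  2  1  4  3  3  3  2  1
Best peak at i=3 (value 17): inc=3, dec=6, length 3+6−1 = 8.

8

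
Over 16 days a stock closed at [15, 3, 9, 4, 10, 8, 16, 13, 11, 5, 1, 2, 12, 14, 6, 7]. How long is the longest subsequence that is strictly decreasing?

Let dp[i] be the longest strictly decreasing subsequence ending at i:
i:      1  2  3  4  5  6  7  8  9 10 11 12 13 14 15 16
a[i]:  15  3  9  4 10  8 16 13 11  5  1  2 12 14  6  7
dp:     1  2  2  3  2  3  1  2  3  4  5  5  3  2  4  4
Maximum is 5.

5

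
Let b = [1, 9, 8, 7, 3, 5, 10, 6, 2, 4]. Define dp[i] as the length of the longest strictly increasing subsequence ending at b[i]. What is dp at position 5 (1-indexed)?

2

dp[i] = 1 + max{dp[j] : j<i, b[j]<b[i]} (or 1 if no such j):
i:      1  2  3  4  5  6  7  8  9 10
b[i]:   1  9  8  7  3  5 10  6  2  4
dp:     1  2  2  2  2  3  4  4  2  3
At index 5 the value is 2.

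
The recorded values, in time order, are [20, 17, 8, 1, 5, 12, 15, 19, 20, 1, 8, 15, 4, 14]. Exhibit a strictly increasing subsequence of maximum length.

1, 5, 12, 15, 19, 20

Patience tails give the LIS length; then backtrack through the dp parents:
20 → extends → [20]
17 → replaces 20 → [17]
8 → replaces 17 → [8]
1 → replaces 8 → [1]
5 → extends → [1, 5]
12 → extends → [1, 5, 12]
15 → extends → [1, 5, 12, 15]
19 → extends → [1, 5, 12, 15, 19]
20 → extends → [1, 5, 12, 15, 19, 20]
1 → already a tail → [1, 5, 12, 15, 19, 20]
8 → replaces 12 → [1, 5, 8, 15, 19, 20]
15 → already a tail → [1, 5, 8, 15, 19, 20]
4 → replaces 5 → [1, 4, 8, 15, 19, 20]
14 → replaces 15 → [1, 4, 8, 14, 19, 20]
Length 6; one witness is 1, 5, 12, 15, 19, 20.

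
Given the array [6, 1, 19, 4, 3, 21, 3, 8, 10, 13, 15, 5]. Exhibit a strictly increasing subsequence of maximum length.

1, 4, 8, 10, 13, 15

Patience tails give the LIS length; then backtrack through the dp parents:
6 → extends → [6]
1 → replaces 6 → [1]
19 → extends → [1, 19]
4 → replaces 19 → [1, 4]
3 → replaces 4 → [1, 3]
21 → extends → [1, 3, 21]
3 → already a tail → [1, 3, 21]
8 → replaces 21 → [1, 3, 8]
10 → extends → [1, 3, 8, 10]
13 → extends → [1, 3, 8, 10, 13]
15 → extends → [1, 3, 8, 10, 13, 15]
5 → replaces 8 → [1, 3, 5, 10, 13, 15]
Length 6; one witness is 1, 4, 8, 10, 13, 15.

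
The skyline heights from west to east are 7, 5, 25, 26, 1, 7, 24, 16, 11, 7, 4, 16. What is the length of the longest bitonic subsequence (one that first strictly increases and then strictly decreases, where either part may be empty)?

inc[i] = longest strictly increasing subsequence ending at i; dec[i] = longest strictly decreasing subsequence starting at i:
i:      1  2  3  4  5  6  7  8  9 10 11 12
a[i]:   7  5 25 26  1  7 24 16 11  7  4 16
inc:    1  1  2  3  1  2  3  3  3  2  2  4
dec:    3  2  6  6  1  2  5  4  3  2  1  1
Best peak at i=4 (value 26): inc=3, dec=6, length 3+6−1 = 8.

8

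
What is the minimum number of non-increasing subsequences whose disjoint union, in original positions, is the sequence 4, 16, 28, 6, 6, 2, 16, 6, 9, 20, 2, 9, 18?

4

Place each on the leftmost legal pile:
4 → new pile 1 (tops now [4])
16 → new pile 2 (tops now [4, 16])
28 → new pile 3 (tops now [4, 16, 28])
6 → pile 2 (tops now [4, 6, 28])
6 → pile 2 (tops now [4, 6, 28])
2 → pile 1 (tops now [2, 6, 28])
16 → pile 3 (tops now [2, 6, 16])
6 → pile 2 (tops now [2, 6, 16])
9 → pile 3 (tops now [2, 6, 9])
20 → new pile 4 (tops now [2, 6, 9, 20])
2 → pile 1 (tops now [2, 6, 9, 20])
9 → pile 3 (tops now [2, 6, 9, 20])
18 → pile 4 (tops now [2, 6, 9, 18])
Four piles.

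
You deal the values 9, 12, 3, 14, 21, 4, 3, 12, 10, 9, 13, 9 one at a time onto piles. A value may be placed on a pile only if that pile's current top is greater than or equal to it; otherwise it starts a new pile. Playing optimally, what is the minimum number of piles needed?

4

The minimum number of non-increasing subsequences covering a sequence equals the length of its longest strictly increasing subsequence.
LIS length is 4 (e.g. 9, 12, 14, 21), so 4 piles are needed.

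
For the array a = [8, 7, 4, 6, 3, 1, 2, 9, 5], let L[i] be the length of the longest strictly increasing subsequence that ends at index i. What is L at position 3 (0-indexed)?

2

dp[i] = 1 + max{dp[j] : j<i, a[j]<a[i]} (or 1 if no such j):
i:     0 1 2 3 4 5 6 7 8
a[i]:  8 7 4 6 3 1 2 9 5
dp:    1 1 1 2 1 1 2 3 3
At index 3 the value is 2.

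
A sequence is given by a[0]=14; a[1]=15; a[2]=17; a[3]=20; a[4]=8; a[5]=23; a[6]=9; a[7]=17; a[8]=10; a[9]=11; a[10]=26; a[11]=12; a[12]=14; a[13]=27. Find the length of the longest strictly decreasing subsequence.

Let dp[i] be the longest strictly decreasing subsequence ending at i:
i:      0  1  2  3  4  5  6  7  8  9 10 11 12 13
a[i]:  14 15 17 20  8 23  9 17 10 11 26 12 14 27
dp:     1  1  1  1  2  1  2  2  3  3  1  3  3  1
Maximum is 3.

3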